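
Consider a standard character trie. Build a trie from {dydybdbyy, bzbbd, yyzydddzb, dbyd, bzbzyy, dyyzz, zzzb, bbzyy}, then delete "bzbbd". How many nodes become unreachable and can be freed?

2

Walk "bzbbd" from the leaf back toward the root, removing each node that no remaining word uses.
The suffix "bd" (2 nodes) is used only by "bzbbd"; the node for "bzb" still has the child "z", so pruning stops there.
Nodes removed: 2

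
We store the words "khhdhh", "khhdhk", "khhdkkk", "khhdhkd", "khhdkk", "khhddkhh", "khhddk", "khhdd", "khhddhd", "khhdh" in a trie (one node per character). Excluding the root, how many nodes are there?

17

For each word, the new-node count is its length minus the longest prefix already in the trie:
  "khhdhh" → 6 new (k, h, h, d, h, h)
  "khhdhk" → prefix "khhdh" already present; 1 new (k)
  "khhdkkk" → prefix "khhd" already present; 3 new (k, k, k)
  "khhdhkd" → prefix "khhdhk" already present; 1 new (d)
  "khhdkk" → prefix "khhdkk" already present; 0 new (none)
  "khhddkhh" → prefix "khhd" already present; 4 new (d, k, h, h)
  "khhddk" → prefix "khhddk" already present; 0 new (none)
  "khhdd" → prefix "khhdd" already present; 0 new (none)
  "khhddhd" → prefix "khhdd" already present; 2 new (h, d)
  "khhdh" → prefix "khhdh" already present; 0 new (none)
Total nodes = 6 + 1 + 3 + 1 + 0 + 4 + 0 + 0 + 2 + 0 = 17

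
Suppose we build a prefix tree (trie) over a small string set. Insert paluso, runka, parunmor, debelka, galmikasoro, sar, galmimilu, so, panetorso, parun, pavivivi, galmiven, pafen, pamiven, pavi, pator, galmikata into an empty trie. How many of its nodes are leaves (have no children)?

15

Leaves are exactly the stored words that no other stored word extends.
Those words: "debelka", "galmikasoro", "galmikata", "galmimilu", "galmiven", "pafen", "paluso", "pamiven", "panetorso", "parunmor", "pator", "pavivivi", "runka", "sar", "so"
Leaf count: 15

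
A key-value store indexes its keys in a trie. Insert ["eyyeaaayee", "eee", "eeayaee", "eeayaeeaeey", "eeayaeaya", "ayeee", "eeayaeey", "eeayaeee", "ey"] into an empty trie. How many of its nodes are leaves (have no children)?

7

Leaves are exactly the stored words that no other stored word extends.
Those words: "ayeee", "eeayaeaya", "eeayaeeaeey", "eeayaeee", "eeayaeey", "eee", "eyyeaaayee"
Leaf count: 7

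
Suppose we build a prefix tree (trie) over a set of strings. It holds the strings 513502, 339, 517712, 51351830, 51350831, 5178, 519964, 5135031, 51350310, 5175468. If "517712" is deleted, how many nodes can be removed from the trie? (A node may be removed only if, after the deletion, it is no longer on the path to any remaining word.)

3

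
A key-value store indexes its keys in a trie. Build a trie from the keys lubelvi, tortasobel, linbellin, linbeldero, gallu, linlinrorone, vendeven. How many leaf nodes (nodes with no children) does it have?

A leaf is a node with no children — equivalently, the end of a word that is not a proper prefix of any other stored word.
Those words: "gallu", "linbeldero", "linbellin", "linlinrorone", "lubelvi", "tortasobel", "vendeven"
Leaf count: 7

7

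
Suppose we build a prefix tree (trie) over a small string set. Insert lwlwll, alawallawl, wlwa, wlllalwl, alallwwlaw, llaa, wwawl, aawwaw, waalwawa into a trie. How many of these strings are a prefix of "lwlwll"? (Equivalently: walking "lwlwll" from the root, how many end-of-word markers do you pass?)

Traverse "lwlwll" character by character; count nodes along the way that are marked as word ends.
Prefixes of the query that are stored words: "lwlwll"
Count: 1

1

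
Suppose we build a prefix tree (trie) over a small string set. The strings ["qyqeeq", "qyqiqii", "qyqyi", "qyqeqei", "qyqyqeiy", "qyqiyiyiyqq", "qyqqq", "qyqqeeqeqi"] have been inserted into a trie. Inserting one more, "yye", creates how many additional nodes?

No existing word starts with "y", so every character of "yye" needs a new node.
3 − 0 = 3 new nodes.

3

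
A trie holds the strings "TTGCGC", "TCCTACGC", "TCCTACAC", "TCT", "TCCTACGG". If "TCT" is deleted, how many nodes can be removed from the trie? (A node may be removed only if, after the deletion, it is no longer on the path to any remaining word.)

After clearing the end-marker at "TCT", prune upward until reaching a node still needed by another word.
The suffix "T" (1 node) is used only by "TCT"; the node for "TC" still has the child "C", so pruning stops there.
Nodes removed: 1

1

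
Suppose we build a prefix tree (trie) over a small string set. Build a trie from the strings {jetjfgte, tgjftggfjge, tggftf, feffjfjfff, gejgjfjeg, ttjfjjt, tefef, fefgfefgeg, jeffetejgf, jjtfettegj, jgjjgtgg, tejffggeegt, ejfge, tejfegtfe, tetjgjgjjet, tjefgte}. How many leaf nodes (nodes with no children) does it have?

A leaf is a node with no children — equivalently, the end of a word that is not a proper prefix of any other stored word.
Those words: "ejfge", "feffjfjfff", "fefgfefgeg", "gejgjfjeg", "jeffetejgf", "jetjfgte", "jgjjgtgg", "jjtfettegj", "tefef", "tejfegtfe", "tejffggeegt", "tetjgjgjjet", "tggftf", "tgjftggfjge", "tjefgte", "ttjfjjt"
Leaf count: 16

16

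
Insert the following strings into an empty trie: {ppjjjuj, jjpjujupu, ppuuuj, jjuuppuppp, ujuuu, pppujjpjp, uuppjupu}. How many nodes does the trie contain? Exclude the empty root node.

Count nodes per top-level branch (shared prefixes stored once):
  'j'-branch (jjpjujupu, jjuuppuppp): 17 nodes
  'p'-branch (ppjjjuj, pppujjpjp, ppuuuj): 18 nodes
  'u'-branch (ujuuu, uuppjupu): 12 nodes
Sum: 47

47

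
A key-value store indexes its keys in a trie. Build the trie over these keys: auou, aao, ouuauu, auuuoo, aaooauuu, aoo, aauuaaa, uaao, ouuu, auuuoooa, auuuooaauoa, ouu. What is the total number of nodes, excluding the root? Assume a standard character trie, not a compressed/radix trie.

40

Trie structure (* marks end of a word):
(root)
├─ a
│  ├─ a
│  │  ├─ o *
│  │  │  └─ o
│  │  │     └─ a
│  │  │        └─ u
│  │  │           └─ u
│  │  │              └─ u *
│  │  └─ u
│  │     └─ u
│  │        └─ a
│  │           └─ a
│  │              └─ a *
│  ├─ o
│  │  └─ o *
│  └─ u
│     ├─ o
│     │  └─ u *
│     └─ u
│        └─ u
│           └─ o
│              └─ o *
│                 ├─ a
│                 │  └─ a
│                 │     └─ u
│                 │        └─ o
│                 │           └─ a *
│                 └─ o
│                    └─ a *
├─ o
│  └─ u
│     └─ u *
│        ├─ a
│        │  └─ u
│        │     └─ u *
│        └─ u *
└─ u
   └─ a
      └─ a
         └─ o *
Counting every labelled node above: 40.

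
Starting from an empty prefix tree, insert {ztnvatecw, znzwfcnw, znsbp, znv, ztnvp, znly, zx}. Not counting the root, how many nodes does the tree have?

Trie structure (* marks end of a word):
(root)
└─ z
   ├─ n
   │  ├─ l
   │  │  └─ y *
   │  ├─ s
   │  │  └─ b
   │  │     └─ p *
   │  ├─ v *
   │  └─ z
   │     └─ w
   │        └─ f
   │           └─ c
   │              └─ n
   │                 └─ w *
   ├─ t
   │  └─ n
   │     └─ v
   │        ├─ a
   │        │  └─ t
   │        │     └─ e
   │        │        └─ c
   │        │           └─ w *
   │        └─ p *
   └─ x *
Counting every labelled node above: 24.

24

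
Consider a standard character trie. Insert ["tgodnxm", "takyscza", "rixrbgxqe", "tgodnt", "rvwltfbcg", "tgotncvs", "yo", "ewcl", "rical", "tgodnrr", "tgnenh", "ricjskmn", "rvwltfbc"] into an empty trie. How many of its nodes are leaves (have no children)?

12

Leaves are exactly the stored words that no other stored word extends.
Those words: "ewcl", "rical", "ricjskmn", "rixrbgxqe", "rvwltfbcg", "takyscza", "tgnenh", "tgodnrr", "tgodnt", "tgodnxm", "tgotncvs", "yo"
Leaf count: 12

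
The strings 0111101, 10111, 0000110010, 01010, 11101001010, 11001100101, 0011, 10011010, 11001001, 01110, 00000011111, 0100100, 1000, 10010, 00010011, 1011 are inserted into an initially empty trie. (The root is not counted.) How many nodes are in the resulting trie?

For each word, the new-node count is its length minus the longest prefix already in the trie:
  "0111101" → 7 new (0, 1, 1, 1, 1, 0, 1)
  "10111" → 5 new (1, 0, 1, 1, 1)
  "0000110010" → prefix "0" already present; 9 new (0, 0, 0, 1, 1, 0, 0, 1, 0)
  "01010" → prefix "01" already present; 3 new (0, 1, 0)
  "11101001010" → prefix "1" already present; 10 new (1, 1, 0, 1, 0, 0, 1, 0, 1, 0)
  "11001100101" → prefix "11" already present; 9 new (0, 0, 1, 1, 0, 0, 1, 0, 1)
  "0011" → prefix "00" already present; 2 new (1, 1)
  "10011010" → prefix "10" already present; 6 new (0, 1, 1, 0, 1, 0)
  "11001001" → prefix "11001" already present; 3 new (0, 0, 1)
  "01110" → prefix "0111" already present; 1 new (0)
  "00000011111" → prefix "0000" already present; 7 new (0, 0, 1, 1, 1, 1, 1)
  "0100100" → prefix "010" already present; 4 new (0, 1, 0, 0)
  "1000" → prefix "100" already present; 1 new (0)
  "10010" → prefix "1001" already present; 1 new (0)
  "00010011" → prefix "000" already present; 5 new (1, 0, 0, 1, 1)
  "1011" → prefix "1011" already present; 0 new (none)
Total nodes = 7 + 5 + 9 + 3 + 10 + 9 + 2 + 6 + 3 + 1 + 7 + 4 + 1 + 1 + 5 + 0 = 73

73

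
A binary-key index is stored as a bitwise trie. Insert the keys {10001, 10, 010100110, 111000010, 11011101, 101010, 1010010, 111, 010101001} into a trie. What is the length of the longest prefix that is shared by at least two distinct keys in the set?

5

The deepest shared node is where two words last agree before diverging.
e.g. "010100110" and "010101001" share the prefix "01010" of length 5; no pair shares a longer one.
Longest shared-prefix length: 5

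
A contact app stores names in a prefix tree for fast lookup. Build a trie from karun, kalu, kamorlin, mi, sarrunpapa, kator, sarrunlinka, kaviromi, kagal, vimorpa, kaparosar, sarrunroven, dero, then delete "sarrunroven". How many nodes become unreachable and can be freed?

5

Walk "sarrunroven" from the leaf back toward the root, removing each node that no remaining word uses.
The suffix "roven" (5 nodes) is used only by "sarrunroven"; the node for "sarrun" still has the child "p", so pruning stops there.
Nodes removed: 5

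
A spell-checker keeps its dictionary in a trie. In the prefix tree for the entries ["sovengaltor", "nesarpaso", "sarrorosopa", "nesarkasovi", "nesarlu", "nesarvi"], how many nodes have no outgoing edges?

6

Leaves are exactly the stored words that no other stored word extends.
Those words: "nesarkasovi", "nesarlu", "nesarpaso", "nesarvi", "sarrorosopa", "sovengaltor"
Leaf count: 6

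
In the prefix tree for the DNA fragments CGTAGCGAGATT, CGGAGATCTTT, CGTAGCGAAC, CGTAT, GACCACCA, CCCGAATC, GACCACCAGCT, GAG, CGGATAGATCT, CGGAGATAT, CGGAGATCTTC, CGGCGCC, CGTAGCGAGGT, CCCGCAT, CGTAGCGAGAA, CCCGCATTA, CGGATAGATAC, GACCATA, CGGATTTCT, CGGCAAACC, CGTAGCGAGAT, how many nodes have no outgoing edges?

Leaves are exactly the stored words that no other stored word extends.
Those words: "CCCGAATC", "CCCGCATTA", "CGGAGATAT", "CGGAGATCTTC", "CGGAGATCTTT", "CGGATAGATAC", "CGGATAGATCT", "CGGATTTCT", "CGGCAAACC", "CGGCGCC", "CGTAGCGAAC", "CGTAGCGAGAA", "CGTAGCGAGATT", "CGTAGCGAGGT", "CGTAT", "GACCACCAGCT", "GACCATA", "GAG"
Leaf count: 18

18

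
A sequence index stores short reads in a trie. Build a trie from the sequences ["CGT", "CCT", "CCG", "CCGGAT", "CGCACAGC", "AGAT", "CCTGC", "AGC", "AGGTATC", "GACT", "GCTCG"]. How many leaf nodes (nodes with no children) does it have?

A leaf is a node with no children — equivalently, the end of a word that is not a proper prefix of any other stored word.
Those words: "AGAT", "AGC", "AGGTATC", "CCGGAT", "CCTGC", "CGCACAGC", "CGT", "GACT", "GCTCG"
Leaf count: 9

9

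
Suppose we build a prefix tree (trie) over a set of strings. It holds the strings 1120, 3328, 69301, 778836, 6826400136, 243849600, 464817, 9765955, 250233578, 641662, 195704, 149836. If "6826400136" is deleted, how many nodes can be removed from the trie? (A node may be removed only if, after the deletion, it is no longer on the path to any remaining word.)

9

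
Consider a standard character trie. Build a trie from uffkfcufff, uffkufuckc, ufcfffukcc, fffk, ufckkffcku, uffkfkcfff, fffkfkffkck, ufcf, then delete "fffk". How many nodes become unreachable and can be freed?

0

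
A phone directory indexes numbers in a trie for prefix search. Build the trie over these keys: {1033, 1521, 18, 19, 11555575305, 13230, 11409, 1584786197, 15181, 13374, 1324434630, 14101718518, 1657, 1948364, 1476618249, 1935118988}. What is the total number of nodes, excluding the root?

Insert word by word; a character creates a node only if that edge doesn't already exist:
  "1033" → 4 new (1, 0, 3, 3)
  "1521" → prefix "1" already present; 3 new (5, 2, 1)
  "18" → prefix "1" already present; 1 new (8)
  "19" → prefix "1" already present; 1 new (9)
  "11555575305" → prefix "1" already present; 10 new (1, 5, 5, 5, 5, 7, 5, 3, 0, 5)
  "13230" → prefix "1" already present; 4 new (3, 2, 3, 0)
  "11409" → prefix "11" already present; 3 new (4, 0, 9)
  "1584786197" → prefix "15" already present; 8 new (8, 4, 7, 8, 6, 1, 9, 7)
  "15181" → prefix "15" already present; 3 new (1, 8, 1)
  "13374" → prefix "13" already present; 3 new (3, 7, 4)
  "1324434630" → prefix "132" already present; 7 new (4, 4, 3, 4, 6, 3, 0)
  "14101718518" → prefix "1" already present; 10 new (4, 1, 0, 1, 7, 1, 8, 5, 1, 8)
  "1657" → prefix "1" already present; 3 new (6, 5, 7)
  "1948364" → prefix "19" already present; 5 new (4, 8, 3, 6, 4)
  "1476618249" → prefix "14" already present; 8 new (7, 6, 6, 1, 8, 2, 4, 9)
  "1935118988" → prefix "19" already present; 8 new (3, 5, 1, 1, 8, 9, 8, 8)
Total nodes = 4 + 3 + 1 + 1 + 10 + 4 + 3 + 8 + 3 + 3 + 7 + 10 + 3 + 5 + 8 + 8 = 81

81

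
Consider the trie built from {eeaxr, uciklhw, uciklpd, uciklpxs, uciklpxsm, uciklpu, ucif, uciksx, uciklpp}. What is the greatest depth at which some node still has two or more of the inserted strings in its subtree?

8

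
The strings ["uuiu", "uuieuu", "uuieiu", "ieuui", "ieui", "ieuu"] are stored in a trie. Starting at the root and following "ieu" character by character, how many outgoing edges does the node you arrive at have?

Follow the path "ieu" to its node, then look at its outgoing edges.
Characters that immediately follow "ieu" among the stored strings: {i, u}.
That node has 2 child edges.

2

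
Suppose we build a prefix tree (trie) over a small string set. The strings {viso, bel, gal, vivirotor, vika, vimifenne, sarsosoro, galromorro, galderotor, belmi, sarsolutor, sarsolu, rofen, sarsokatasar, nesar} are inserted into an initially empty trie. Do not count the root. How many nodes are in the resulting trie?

Trace insertions, counting only characters that open a new branch:
  "viso" → 4 new (v, i, s, o)
  "bel" → 3 new (b, e, l)
  "gal" → 3 new (g, a, l)
  "vivirotor" → prefix "vi" already present; 7 new (v, i, r, o, t, o, r)
  "vika" → prefix "vi" already present; 2 new (k, a)
  "vimifenne" → prefix "vi" already present; 7 new (m, i, f, e, n, n, e)
  "sarsosoro" → 9 new (s, a, r, s, o, s, o, r, o)
  "galromorro" → prefix "gal" already present; 7 new (r, o, m, o, r, r, o)
  "galderotor" → prefix "gal" already present; 7 new (d, e, r, o, t, o, r)
  "belmi" → prefix "bel" already present; 2 new (m, i)
  "sarsolutor" → prefix "sarso" already present; 5 new (l, u, t, o, r)
  "sarsolu" → prefix "sarsolu" already present; 0 new (none)
  "rofen" → 5 new (r, o, f, e, n)
  "sarsokatasar" → prefix "sarso" already present; 7 new (k, a, t, a, s, a, r)
  "nesar" → 5 new (n, e, s, a, r)
Total nodes = 4 + 3 + 3 + 7 + 2 + 7 + 9 + 7 + 7 + 2 + 5 + 0 + 5 + 7 + 5 = 73

73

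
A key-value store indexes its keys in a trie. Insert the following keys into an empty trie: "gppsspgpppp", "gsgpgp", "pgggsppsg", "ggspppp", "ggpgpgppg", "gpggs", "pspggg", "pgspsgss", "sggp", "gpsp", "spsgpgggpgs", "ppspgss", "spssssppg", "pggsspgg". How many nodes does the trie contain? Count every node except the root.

85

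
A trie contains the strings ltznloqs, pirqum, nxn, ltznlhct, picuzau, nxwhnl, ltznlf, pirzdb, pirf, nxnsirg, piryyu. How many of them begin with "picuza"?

Walk to "picuza"; the words in its subtree are exactly those with that prefix.
Matches: "picuzau"
Count: 1

1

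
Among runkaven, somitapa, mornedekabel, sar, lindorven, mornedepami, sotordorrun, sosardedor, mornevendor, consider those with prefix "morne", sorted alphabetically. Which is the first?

mornedekabel

Filter for "morne…" and sort: "mornedekabel", "mornedepami", "mornevendor"
The 1st is mornedekabel.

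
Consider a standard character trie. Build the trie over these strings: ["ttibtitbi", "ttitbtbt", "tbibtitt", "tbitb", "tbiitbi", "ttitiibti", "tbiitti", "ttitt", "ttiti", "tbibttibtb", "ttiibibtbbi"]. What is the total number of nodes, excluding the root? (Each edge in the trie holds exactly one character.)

48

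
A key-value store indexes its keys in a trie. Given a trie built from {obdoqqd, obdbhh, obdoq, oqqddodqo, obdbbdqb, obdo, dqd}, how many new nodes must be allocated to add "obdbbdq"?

"obdbbdq" is already a full path in the trie; only an end-marker is added.
No new nodes are needed: 0.

0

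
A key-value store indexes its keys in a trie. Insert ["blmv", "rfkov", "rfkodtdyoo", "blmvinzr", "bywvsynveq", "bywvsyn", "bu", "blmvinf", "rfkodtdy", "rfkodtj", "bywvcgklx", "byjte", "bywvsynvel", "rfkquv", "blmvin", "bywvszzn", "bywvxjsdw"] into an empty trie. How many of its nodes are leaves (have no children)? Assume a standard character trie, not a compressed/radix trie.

13

A leaf is a node with no children — equivalently, the end of a word that is not a proper prefix of any other stored word.
Those words: "blmvinf", "blmvinzr", "bu", "byjte", "bywvcgklx", "bywvsynvel", "bywvsynveq", "bywvszzn", "bywvxjsdw", "rfkodtdyoo", "rfkodtj", "rfkov", "rfkquv"
Leaf count: 13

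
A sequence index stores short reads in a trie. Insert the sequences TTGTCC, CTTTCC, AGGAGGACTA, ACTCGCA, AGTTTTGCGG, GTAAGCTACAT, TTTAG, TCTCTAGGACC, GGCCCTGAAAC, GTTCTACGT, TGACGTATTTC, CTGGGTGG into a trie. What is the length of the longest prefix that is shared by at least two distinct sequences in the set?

2

Equivalently: take the maximum, over all pairs, of their longest common prefix length.
"AGGAGGACTA" and "AGTTTTGCGG" agree on "AG" (2 characters) before diverging; nothing deeper is shared.
Longest shared-prefix length: 2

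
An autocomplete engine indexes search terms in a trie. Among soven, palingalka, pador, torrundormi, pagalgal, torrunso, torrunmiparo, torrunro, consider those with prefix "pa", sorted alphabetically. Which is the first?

Words with prefix "pa", in lexicographic order: "pador", "pagalgal", "palingalka"
The 1st is pador.

pador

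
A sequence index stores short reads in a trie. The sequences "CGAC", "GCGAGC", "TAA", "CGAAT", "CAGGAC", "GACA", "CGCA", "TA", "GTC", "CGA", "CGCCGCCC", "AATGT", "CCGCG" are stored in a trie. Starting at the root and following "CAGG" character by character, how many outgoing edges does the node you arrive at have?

1

The children of the "CAGG" node are the distinct next characters among strings starting with "CAGG".
Distinct next characters after "CAGG": A.
That node has 1 child edge.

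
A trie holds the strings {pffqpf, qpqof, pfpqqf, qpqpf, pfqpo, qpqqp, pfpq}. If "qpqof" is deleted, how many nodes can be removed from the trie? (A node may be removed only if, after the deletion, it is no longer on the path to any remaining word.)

2

Walk "qpqof" from the leaf back toward the root, removing each node that no remaining word uses.
The suffix "of" (2 nodes) is used only by "qpqof"; the node for "qpq" still has the child "p", so pruning stops there.
Nodes removed: 2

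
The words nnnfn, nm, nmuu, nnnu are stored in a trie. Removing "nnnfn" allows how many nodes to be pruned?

2

Walk "nnnfn" from the leaf back toward the root, removing each node that no remaining word uses.
The suffix "fn" (2 nodes) is used only by "nnnfn"; the node for "nnn" still has the child "u", so pruning stops there.
Nodes removed: 2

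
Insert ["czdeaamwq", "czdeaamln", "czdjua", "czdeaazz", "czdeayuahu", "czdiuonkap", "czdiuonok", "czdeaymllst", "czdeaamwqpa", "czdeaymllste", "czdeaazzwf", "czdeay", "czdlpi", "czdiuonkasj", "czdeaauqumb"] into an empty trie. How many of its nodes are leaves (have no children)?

A leaf is a node with no children — equivalently, the end of a word that is not a proper prefix of any other stored word.
Those words: "czdeaamln", "czdeaamwqpa", "czdeaauqumb", "czdeaazzwf", "czdeaymllste", "czdeayuahu", "czdiuonkap", "czdiuonkasj", "czdiuonok", "czdjua", "czdlpi"
Leaf count: 11

11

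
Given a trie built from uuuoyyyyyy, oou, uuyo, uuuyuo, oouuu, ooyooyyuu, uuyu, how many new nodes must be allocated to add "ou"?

Walking "ou" from the root, the first 1 characters ("o") follow existing edges; "u" is the first miss.
So 2 − 1 = 1 new nodes.

1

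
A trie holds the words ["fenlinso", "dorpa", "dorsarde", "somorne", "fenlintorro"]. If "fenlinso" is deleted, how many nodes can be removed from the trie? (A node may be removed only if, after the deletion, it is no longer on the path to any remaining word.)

A node on "fenlinso"'s path can go only if nothing else ends at it or branches off below it.
The suffix "so" (2 nodes) is used only by "fenlinso"; the node for "fenlin" still has the child "t", so pruning stops there.
Nodes removed: 2

2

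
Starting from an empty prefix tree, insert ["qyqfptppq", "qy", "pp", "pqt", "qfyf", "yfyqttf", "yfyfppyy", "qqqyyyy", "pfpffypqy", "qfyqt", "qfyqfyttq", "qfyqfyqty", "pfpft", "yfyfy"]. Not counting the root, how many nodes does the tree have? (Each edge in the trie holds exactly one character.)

For each word, the new-node count is its length minus the longest prefix already in the trie:
  "qyqfptppq" → 9 new (q, y, q, f, p, t, p, p, q)
  "qy" → prefix "qy" already present; 0 new (none)
  "pp" → 2 new (p, p)
  "pqt" → prefix "p" already present; 2 new (q, t)
  "qfyf" → prefix "q" already present; 3 new (f, y, f)
  "yfyqttf" → 7 new (y, f, y, q, t, t, f)
  "yfyfppyy" → prefix "yfy" already present; 5 new (f, p, p, y, y)
  "qqqyyyy" → prefix "q" already present; 6 new (q, q, y, y, y, y)
  "pfpffypqy" → prefix "p" already present; 8 new (f, p, f, f, y, p, q, y)
  "qfyqt" → prefix "qfy" already present; 2 new (q, t)
  "qfyqfyttq" → prefix "qfyq" already present; 5 new (f, y, t, t, q)
  "qfyqfyqty" → prefix "qfyqfy" already present; 3 new (q, t, y)
  "pfpft" → prefix "pfpf" already present; 1 new (t)
  "yfyfy" → prefix "yfyf" already present; 1 new (y)
Total nodes = 9 + 0 + 2 + 2 + 3 + 7 + 5 + 6 + 8 + 2 + 5 + 3 + 1 + 1 = 54

54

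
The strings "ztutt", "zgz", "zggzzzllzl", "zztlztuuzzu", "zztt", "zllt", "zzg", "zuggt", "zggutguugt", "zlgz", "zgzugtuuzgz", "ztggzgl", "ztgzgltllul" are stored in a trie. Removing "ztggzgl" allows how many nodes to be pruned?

A node on "ztggzgl"'s path can go only if nothing else ends at it or branches off below it.
The suffix "gzgl" (4 nodes) is used only by "ztggzgl"; the node for "ztg" still has the child "z", so pruning stops there.
Nodes removed: 4

4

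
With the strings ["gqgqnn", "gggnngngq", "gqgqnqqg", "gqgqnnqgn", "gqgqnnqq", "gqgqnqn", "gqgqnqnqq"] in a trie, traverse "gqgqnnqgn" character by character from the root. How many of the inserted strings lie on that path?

Traverse "gqgqnnqgn" character by character; count nodes along the way that are marked as word ends.
Prefixes of the query that are stored words: "gqgqnn", "gqgqnnqgn"
Count: 2

2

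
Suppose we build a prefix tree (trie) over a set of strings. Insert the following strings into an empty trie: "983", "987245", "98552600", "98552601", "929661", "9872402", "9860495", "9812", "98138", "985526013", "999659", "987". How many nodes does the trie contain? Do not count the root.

36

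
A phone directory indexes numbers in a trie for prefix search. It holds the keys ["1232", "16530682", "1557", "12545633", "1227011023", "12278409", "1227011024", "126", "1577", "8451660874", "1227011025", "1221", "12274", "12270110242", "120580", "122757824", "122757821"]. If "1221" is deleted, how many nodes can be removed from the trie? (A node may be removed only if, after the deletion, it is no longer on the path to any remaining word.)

1

Walk "1221" from the leaf back toward the root, removing each node that no remaining word uses.
The suffix "1" (1 node) is used only by "1221"; the node for "122" still has the child "7", so pruning stops there.
Nodes removed: 1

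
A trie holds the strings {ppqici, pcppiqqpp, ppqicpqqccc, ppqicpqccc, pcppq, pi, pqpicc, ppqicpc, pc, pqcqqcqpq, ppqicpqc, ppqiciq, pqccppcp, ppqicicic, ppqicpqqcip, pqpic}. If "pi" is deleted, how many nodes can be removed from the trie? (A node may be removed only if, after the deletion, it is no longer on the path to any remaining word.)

1

After clearing the end-marker at "pi", prune upward until reaching a node still needed by another word.
The suffix "i" (1 node) is used only by "pi"; the node for "p" still has the child "p", so pruning stops there.
Nodes removed: 1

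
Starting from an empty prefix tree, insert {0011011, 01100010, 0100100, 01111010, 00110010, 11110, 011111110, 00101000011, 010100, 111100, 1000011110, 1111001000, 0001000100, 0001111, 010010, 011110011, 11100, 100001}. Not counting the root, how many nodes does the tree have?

77

Count nodes per top-level branch (shared prefixes stored once):
  '0'-branch (0001000100, 0001111, 00101000011, 00110010, 0011011, 010010, 0100100, 010100, 01100010, 011110011, 01111010, 011111110): 56 nodes
  '1'-branch (100001, 1000011110, 11100, 11110, 111100, 1111001000): 21 nodes
Sum: 77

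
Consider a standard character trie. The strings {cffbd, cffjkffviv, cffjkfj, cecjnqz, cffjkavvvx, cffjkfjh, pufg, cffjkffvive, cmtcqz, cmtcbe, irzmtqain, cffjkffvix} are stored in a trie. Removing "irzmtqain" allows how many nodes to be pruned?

9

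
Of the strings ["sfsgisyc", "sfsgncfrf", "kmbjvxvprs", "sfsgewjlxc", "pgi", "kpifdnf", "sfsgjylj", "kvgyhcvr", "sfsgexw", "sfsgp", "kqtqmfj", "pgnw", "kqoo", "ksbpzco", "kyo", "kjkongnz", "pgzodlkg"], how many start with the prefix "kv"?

1

Walk to "kv"; the words in its subtree are exactly those with that prefix.
Matches: "kvgyhcvr"
Count: 1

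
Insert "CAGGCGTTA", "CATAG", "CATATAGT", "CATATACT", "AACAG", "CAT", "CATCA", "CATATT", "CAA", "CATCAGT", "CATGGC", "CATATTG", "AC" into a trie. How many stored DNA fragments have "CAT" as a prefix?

9

Walk to "CAT"; the words in its subtree are exactly those with that prefix.
Words under "CAT": CAT, CATAG, CATATACT, CATATAGT, CATATT, CATATTG, CATCA, CATCAGT, CATGGC
Count: 9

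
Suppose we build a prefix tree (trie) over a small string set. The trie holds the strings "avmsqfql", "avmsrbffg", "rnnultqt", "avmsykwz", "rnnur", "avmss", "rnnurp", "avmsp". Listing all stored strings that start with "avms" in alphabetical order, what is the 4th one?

DFS of the "avms" subtree visits, in order: "avmsp", "avmsqfql", "avmsrbffg", "avmss", "avmsykwz"
Position 4: avmss

avmss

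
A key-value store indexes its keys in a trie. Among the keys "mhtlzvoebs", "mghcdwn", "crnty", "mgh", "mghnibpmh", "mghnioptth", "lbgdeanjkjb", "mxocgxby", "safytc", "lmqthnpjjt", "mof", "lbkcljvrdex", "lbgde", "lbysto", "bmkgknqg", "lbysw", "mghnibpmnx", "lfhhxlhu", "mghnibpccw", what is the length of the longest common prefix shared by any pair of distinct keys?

Look for the deepest trie node that still has at least two words in its subtree.
e.g. "mghnibpmh" and "mghnibpmnx" share the prefix "mghnibpm" of length 8; no pair shares a longer one.
Longest shared-prefix length: 8

8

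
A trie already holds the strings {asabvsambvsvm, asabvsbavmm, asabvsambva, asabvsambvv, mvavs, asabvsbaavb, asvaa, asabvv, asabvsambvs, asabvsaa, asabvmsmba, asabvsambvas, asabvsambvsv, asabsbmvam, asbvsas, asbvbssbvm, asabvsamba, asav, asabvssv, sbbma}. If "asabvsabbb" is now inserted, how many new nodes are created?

Walking "asabvsabbb" from the root, the first 7 characters ("asabvsa") follow existing edges; "b" is the first miss.
So 10 − 7 = 3 new nodes.

3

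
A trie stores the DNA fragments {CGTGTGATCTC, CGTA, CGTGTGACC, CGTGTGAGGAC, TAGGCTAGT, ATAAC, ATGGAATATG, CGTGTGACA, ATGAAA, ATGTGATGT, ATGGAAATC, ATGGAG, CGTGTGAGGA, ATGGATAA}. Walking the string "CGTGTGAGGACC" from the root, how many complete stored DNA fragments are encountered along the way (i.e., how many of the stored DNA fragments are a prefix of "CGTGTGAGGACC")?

Walk "CGTGTGAGGACC" from the root; an end-of-word marker is hit whenever a stored word is a prefix of "CGTGTGAGGACC".
Prefixes of the query that are stored words: "CGTGTGAGGA", "CGTGTGAGGAC"
Count: 2

2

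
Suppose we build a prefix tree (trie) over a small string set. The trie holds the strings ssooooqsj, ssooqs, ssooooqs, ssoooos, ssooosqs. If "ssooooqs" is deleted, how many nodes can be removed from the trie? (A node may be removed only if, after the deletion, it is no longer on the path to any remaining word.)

Walk "ssooooqs" from the leaf back toward the root, removing each node that no remaining word uses.
Every node on "ssooooqs" is still needed (e.g. by "ssooooqsj"), so nothing is freed.
Nodes removed: 0

0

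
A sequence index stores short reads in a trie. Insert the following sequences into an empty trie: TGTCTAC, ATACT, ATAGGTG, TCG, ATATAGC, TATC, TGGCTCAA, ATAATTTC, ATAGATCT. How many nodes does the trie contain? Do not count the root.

40

Trace insertions, counting only characters that open a new branch:
  "TGTCTAC" → 7 new (T, G, T, C, T, A, C)
  "ATACT" → 5 new (A, T, A, C, T)
  "ATAGGTG" → prefix "ATA" already present; 4 new (G, G, T, G)
  "TCG" → prefix "T" already present; 2 new (C, G)
  "ATATAGC" → prefix "ATA" already present; 4 new (T, A, G, C)
  "TATC" → prefix "T" already present; 3 new (A, T, C)
  "TGGCTCAA" → prefix "TG" already present; 6 new (G, C, T, C, A, A)
  "ATAATTTC" → prefix "ATA" already present; 5 new (A, T, T, T, C)
  "ATAGATCT" → prefix "ATAG" already present; 4 new (A, T, C, T)
Total nodes = 7 + 5 + 4 + 2 + 4 + 3 + 6 + 5 + 4 = 40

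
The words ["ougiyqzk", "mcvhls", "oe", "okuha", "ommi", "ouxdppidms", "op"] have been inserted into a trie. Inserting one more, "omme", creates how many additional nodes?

Walking "omme" from the root, the first 3 characters ("omm") follow existing edges; "e" is the first miss.
New nodes needed: |"omme"| − 3 = 4 − 3 = 1.

1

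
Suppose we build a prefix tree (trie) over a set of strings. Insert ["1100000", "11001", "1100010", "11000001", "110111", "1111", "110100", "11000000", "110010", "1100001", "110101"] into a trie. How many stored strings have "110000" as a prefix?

Walk to "110000"; the words in its subtree are exactly those with that prefix.
Words under "110000": 1100000, 11000000, 11000001, 1100001
Count: 4

4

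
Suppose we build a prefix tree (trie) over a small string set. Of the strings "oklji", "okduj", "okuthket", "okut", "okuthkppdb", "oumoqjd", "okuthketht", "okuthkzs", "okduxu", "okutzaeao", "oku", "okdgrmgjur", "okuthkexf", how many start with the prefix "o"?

Filter for entries beginning with "o":
Words under "o": okdgrmgjur, okduj, okduxu, oklji, oku, okut, okuthket, okuthketht, okuthkexf, okuthkppdb, okuthkzs, okutzaeao, oumoqjd
Count: 13

13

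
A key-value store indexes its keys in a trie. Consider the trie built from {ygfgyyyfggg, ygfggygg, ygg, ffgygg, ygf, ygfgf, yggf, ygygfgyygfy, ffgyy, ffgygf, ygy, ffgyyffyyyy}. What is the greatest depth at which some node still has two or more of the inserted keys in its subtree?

Look for the deepest trie node that still has at least two words in its subtree.
e.g. "ffgygf" and "ffgygg" share the prefix "ffgyg" of length 5; no pair shares a longer one.
Longest shared-prefix length: 5

5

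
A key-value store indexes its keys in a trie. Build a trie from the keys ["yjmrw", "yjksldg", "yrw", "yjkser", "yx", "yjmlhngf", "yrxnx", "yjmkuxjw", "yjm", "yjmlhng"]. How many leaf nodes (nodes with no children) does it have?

8

A leaf is a node with no children — equivalently, the end of a word that is not a proper prefix of any other stored word.
Those words: "yjkser", "yjksldg", "yjmkuxjw", "yjmlhngf", "yjmrw", "yrw", "yrxnx", "yx"
Leaf count: 8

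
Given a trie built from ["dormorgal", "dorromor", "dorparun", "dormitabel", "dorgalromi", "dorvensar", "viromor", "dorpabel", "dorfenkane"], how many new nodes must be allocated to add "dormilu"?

2

The longest prefix of "dormilu" already in the trie is "dormi" (length 5).
New nodes needed: |"dormilu"| − 5 = 7 − 5 = 2.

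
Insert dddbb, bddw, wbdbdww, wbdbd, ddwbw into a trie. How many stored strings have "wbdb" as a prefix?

2

Walk to "wbdb"; the words in its subtree are exactly those with that prefix.
Matches: "wbdbd", "wbdbdww"
Count: 2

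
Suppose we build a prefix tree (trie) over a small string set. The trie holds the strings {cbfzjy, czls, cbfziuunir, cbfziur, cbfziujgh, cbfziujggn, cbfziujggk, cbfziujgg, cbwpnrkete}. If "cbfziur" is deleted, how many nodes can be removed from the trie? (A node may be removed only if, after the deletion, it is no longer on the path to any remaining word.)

1

After clearing the end-marker at "cbfziur", prune upward until reaching a node still needed by another word.
The suffix "r" (1 node) is used only by "cbfziur"; the node for "cbfziu" still has the child "u", so pruning stops there.
Nodes removed: 1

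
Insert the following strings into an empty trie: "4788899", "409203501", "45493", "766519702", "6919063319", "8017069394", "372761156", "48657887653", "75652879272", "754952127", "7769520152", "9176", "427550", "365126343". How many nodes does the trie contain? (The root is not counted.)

110

For each word, the new-node count is its length minus the longest prefix already in the trie:
  "4788899" → 7 new (4, 7, 8, 8, 8, 9, 9)
  "409203501" → prefix "4" already present; 8 new (0, 9, 2, 0, 3, 5, 0, 1)
  "45493" → prefix "4" already present; 4 new (5, 4, 9, 3)
  "766519702" → 9 new (7, 6, 6, 5, 1, 9, 7, 0, 2)
  "6919063319" → 10 new (6, 9, 1, 9, 0, 6, 3, 3, 1, 9)
  "8017069394" → 10 new (8, 0, 1, 7, 0, 6, 9, 3, 9, 4)
  "372761156" → 9 new (3, 7, 2, 7, 6, 1, 1, 5, 6)
  "48657887653" → prefix "4" already present; 10 new (8, 6, 5, 7, 8, 8, 7, 6, 5, 3)
  "75652879272" → prefix "7" already present; 10 new (5, 6, 5, 2, 8, 7, 9, 2, 7, 2)
  "754952127" → prefix "75" already present; 7 new (4, 9, 5, 2, 1, 2, 7)
  "7769520152" → prefix "7" already present; 9 new (7, 6, 9, 5, 2, 0, 1, 5, 2)
  "9176" → 4 new (9, 1, 7, 6)
  "427550" → prefix "4" already present; 5 new (2, 7, 5, 5, 0)
  "365126343" → prefix "3" already present; 8 new (6, 5, 1, 2, 6, 3, 4, 3)
Total nodes = 7 + 8 + 4 + 9 + 10 + 10 + 9 + 10 + 10 + 7 + 9 + 4 + 5 + 8 = 110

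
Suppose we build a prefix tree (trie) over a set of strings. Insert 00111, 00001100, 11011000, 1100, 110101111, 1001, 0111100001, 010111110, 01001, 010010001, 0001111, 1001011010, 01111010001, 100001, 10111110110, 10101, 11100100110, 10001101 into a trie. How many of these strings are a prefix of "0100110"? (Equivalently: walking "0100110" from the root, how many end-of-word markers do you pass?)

1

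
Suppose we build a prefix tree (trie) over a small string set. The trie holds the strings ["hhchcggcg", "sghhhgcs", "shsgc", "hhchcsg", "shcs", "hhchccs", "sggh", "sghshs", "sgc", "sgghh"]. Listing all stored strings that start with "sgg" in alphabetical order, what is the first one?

Words with prefix "sgg", in lexicographic order: "sggh", "sgghh"
Position 1: sggh

sggh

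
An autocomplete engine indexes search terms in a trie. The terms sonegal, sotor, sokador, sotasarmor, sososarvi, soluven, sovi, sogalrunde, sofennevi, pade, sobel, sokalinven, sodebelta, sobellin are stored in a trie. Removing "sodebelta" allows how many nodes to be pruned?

7

Walk "sodebelta" from the leaf back toward the root, removing each node that no remaining word uses.
The suffix "debelta" (7 nodes) is used only by "sodebelta"; the node for "so" still has the child "n", so pruning stops there.
Nodes removed: 7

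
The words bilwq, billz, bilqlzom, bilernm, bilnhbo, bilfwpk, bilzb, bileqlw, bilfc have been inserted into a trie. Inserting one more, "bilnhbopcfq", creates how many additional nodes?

The longest prefix of "bilnhbopcfq" already in the trie is "bilnhbo" (length 7).
New nodes needed: |"bilnhbopcfq"| − 7 = 11 − 7 = 4.

4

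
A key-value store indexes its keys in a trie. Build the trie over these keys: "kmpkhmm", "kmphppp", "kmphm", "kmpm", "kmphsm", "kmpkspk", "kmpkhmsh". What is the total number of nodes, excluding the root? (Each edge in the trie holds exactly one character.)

For each word, the new-node count is its length minus the longest prefix already in the trie:
  "kmpkhmm" → 7 new (k, m, p, k, h, m, m)
  "kmphppp" → prefix "kmp" already present; 4 new (h, p, p, p)
  "kmphm" → prefix "kmph" already present; 1 new (m)
  "kmpm" → prefix "kmp" already present; 1 new (m)
  "kmphsm" → prefix "kmph" already present; 2 new (s, m)
  "kmpkspk" → prefix "kmpk" already present; 3 new (s, p, k)
  "kmpkhmsh" → prefix "kmpkhm" already present; 2 new (s, h)
Total nodes = 7 + 4 + 1 + 1 + 2 + 3 + 2 = 20

20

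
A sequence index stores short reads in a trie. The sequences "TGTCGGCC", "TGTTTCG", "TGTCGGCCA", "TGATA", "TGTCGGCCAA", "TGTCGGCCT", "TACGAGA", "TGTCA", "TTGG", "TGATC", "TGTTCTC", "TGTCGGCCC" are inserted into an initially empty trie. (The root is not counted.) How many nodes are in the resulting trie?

33

Count nodes per top-level branch (shared prefixes stored once):
  'T'-branch (TACGAGA, TGATA, TGATC, TGTCA, TGTCGGCC, TGTCGGCCA, TGTCGGCCAA, TGTCGGCCC, TGTCGGCCT, TGTTCTC, TGTTTCG, TTGG): 33 nodes
Sum: 33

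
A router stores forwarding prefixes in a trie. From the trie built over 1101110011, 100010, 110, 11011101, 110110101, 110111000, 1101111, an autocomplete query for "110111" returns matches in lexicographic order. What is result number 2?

Filter for "110111…" and sort: "110111000", "1101110011", "11011101", "1101111"
Position 2: 1101110011

1101110011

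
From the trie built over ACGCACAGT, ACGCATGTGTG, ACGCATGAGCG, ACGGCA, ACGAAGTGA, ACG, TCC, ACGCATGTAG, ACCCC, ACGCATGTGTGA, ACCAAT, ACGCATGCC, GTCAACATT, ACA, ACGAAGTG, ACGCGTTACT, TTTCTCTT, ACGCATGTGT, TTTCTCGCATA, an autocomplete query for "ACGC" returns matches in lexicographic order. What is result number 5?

ACGCATGTGT

Words with prefix "ACGC", in lexicographic order: "ACGCACAGT", "ACGCATGAGCG", "ACGCATGCC", "ACGCATGTAG", "ACGCATGTGT", "ACGCATGTGTG", "ACGCATGTGTGA", "ACGCGTTACT"
The 5th is ACGCATGTGT.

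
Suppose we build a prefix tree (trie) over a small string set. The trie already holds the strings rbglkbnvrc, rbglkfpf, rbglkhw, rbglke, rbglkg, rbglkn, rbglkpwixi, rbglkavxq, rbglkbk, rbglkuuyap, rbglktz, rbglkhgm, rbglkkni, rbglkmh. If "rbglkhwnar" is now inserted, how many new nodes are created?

3

The longest prefix of "rbglkhwnar" already in the trie is "rbglkhw" (length 7).
Each of the 3 remaining characters creates one node.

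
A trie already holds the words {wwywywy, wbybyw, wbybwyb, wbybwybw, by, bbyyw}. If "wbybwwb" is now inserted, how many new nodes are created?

"wbybw" is already a path in the trie; the remaining "wb" must be added.
New nodes needed: |"wbybwwb"| − 5 = 7 − 5 = 2.

2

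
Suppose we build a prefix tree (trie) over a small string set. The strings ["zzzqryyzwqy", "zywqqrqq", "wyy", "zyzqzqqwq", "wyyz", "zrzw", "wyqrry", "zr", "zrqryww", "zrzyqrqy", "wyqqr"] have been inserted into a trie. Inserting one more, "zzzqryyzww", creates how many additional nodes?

1

"zzzqryyzw" is already a path in the trie; the remaining "w" must be added.
So 10 − 9 = 1 new nodes.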